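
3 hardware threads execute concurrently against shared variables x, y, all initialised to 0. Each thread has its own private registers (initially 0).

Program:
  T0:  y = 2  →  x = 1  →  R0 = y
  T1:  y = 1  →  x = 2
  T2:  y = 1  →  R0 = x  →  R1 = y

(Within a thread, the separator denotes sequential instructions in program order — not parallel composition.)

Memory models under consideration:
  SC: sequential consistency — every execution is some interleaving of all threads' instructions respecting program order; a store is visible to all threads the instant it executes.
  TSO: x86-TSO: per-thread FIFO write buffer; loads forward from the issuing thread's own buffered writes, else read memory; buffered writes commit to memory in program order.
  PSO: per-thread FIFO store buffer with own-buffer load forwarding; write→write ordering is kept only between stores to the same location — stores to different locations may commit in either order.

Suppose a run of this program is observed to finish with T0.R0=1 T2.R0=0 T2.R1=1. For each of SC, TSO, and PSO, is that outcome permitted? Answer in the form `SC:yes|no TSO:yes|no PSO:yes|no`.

SC:yes TSO:yes PSO:yes

outcome vector order: (T0.R0,T2.R0,T2.R1)
under SC → 101; 102; 111; 112; 121; 201; 202; 211; 212; 221; 222
under TSO → 101; 102; 111; 112; 121; 201; 202; 211; 212; 221; 222
under PSO → 101; 102; 111; 112; 121; 122; 201; 202; 211; 212; 221; 222
target 101 ∈ {SC,TSO,PSO}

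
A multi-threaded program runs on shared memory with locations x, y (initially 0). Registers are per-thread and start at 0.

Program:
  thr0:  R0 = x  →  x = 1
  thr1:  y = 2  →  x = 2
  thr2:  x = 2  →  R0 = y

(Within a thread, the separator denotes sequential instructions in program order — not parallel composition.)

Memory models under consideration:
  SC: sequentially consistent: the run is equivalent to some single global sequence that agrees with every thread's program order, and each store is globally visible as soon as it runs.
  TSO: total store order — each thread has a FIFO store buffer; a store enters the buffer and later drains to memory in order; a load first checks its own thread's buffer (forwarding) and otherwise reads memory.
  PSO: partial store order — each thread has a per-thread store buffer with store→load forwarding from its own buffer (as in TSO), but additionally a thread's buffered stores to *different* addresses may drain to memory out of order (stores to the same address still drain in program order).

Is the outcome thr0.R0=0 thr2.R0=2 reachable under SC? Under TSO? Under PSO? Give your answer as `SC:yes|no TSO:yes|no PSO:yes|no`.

SC:yes TSO:yes PSO:yes

outcome vector order: (thr0.R0,thr2.R0)
SC: 4 outcomes — {<0 0> <0 2> <2 0> <2 2>}
TSO: 4 outcomes — {<0 0> <0 2> <2 0> <2 2>}
PSO: 4 outcomes — {<0 0> <0 2> <2 0> <2 2>}
target <0 2> ∈ {SC,TSO,PSO}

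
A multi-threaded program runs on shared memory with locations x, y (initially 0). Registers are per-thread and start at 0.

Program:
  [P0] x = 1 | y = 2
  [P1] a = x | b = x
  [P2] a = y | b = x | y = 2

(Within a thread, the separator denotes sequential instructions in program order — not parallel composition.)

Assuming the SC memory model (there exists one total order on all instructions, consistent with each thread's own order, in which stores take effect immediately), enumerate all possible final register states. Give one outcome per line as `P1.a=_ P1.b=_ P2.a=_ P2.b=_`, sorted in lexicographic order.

outcome vector order: (P1.a,P1.b,P2.a,P2.b)
|SC outcomes| = 9

P1.a=0 P1.b=0 P2.a=0 P2.b=0
P1.a=0 P1.b=0 P2.a=0 P2.b=1
P1.a=0 P1.b=0 P2.a=2 P2.b=1
P1.a=0 P1.b=1 P2.a=0 P2.b=0
P1.a=0 P1.b=1 P2.a=0 P2.b=1
P1.a=0 P1.b=1 P2.a=2 P2.b=1
P1.a=1 P1.b=1 P2.a=0 P2.b=0
P1.a=1 P1.b=1 P2.a=0 P2.b=1
P1.a=1 P1.b=1 P2.a=2 P2.b=1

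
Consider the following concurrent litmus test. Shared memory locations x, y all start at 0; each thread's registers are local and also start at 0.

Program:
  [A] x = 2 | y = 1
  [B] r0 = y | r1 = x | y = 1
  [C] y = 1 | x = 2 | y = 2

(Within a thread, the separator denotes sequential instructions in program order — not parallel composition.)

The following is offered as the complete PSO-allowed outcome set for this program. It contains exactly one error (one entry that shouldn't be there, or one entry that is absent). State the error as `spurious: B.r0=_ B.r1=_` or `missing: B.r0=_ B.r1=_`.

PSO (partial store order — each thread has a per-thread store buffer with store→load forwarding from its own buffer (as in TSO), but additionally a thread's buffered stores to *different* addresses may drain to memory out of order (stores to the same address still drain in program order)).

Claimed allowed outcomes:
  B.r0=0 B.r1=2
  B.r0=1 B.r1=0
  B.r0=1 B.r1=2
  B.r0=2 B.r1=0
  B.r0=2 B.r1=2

missing: B.r0=0 B.r1=0

outcome vector order: (B.r0,B.r1)
PSO (6): (0,0); (0,2); (1,0); (1,2); (2,0); (2,2)
PSO∖claimed = {(0,0)}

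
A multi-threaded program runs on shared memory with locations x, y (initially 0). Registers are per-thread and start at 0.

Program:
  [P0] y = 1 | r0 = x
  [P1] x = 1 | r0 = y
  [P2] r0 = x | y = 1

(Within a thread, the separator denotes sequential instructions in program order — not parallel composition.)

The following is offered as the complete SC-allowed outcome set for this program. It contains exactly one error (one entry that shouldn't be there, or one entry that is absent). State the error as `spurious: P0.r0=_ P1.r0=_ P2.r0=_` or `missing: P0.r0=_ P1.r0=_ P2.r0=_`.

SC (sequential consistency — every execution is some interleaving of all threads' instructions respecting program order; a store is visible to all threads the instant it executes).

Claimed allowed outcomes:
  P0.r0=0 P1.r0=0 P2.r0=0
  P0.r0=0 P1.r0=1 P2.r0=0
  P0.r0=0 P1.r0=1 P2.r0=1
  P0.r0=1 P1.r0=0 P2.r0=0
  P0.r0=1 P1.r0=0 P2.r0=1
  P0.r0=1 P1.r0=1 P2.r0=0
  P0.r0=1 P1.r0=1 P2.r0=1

outcome vector order: (P0.r0,P1.r0,P2.r0)
SC: 6 outcomes — {(0,1,0); (0,1,1); (1,0,0); (1,0,1); (1,1,0); (1,1,1)}
claimed∖SC = {(0,0,0)}

spurious: P0.r0=0 P1.r0=0 P2.r0=0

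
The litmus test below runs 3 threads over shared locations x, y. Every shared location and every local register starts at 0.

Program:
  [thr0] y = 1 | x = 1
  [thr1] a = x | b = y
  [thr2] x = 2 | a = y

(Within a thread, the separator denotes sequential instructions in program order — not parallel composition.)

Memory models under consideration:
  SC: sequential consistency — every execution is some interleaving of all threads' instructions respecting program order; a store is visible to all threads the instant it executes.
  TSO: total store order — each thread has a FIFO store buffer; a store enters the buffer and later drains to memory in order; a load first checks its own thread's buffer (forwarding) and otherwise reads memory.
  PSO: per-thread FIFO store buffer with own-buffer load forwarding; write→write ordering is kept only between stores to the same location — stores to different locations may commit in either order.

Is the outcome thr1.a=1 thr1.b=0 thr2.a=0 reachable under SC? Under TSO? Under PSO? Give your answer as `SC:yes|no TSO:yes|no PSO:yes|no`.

outcome vector order: (thr1.a,thr1.b,thr2.a)
SC (10): 0/0/0 0/0/1 0/1/0 0/1/1 1/1/0 1/1/1 2/0/0 2/0/1 2/1/0 2/1/1
TSO (10): 0/0/0 0/0/1 0/1/0 0/1/1 1/1/0 1/1/1 2/0/0 2/0/1 2/1/0 2/1/1
PSO (12): 0/0/0 0/0/1 0/1/0 0/1/1 1/0/0 1/0/1 1/1/0 1/1/1 2/0/0 2/0/1 2/1/0 2/1/1
target 1/0/0 ∈ {PSO}

SC:no TSO:no PSO:yes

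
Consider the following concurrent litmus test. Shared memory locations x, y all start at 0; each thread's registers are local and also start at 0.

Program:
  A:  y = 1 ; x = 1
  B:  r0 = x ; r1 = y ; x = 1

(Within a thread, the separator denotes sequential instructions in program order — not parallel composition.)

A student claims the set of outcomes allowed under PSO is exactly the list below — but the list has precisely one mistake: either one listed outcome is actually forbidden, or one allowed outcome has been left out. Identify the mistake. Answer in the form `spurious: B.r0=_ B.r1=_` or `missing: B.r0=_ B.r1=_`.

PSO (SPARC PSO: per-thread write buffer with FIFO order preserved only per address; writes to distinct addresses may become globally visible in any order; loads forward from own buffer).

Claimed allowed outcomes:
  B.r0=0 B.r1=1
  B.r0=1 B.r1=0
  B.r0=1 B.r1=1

outcome vector order: (B.r0,B.r1)
PSO (4): 0/0, 0/1, 1/0, 1/1
PSO∖claimed = {0/0}

missing: B.r0=0 B.r1=0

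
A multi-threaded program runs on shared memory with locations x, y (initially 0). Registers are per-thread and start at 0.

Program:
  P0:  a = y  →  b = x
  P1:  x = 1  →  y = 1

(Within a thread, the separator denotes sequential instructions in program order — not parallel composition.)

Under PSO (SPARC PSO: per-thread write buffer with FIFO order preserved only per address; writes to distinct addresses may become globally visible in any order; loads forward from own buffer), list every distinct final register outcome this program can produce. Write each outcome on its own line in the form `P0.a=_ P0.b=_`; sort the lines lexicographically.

P0.a=0 P0.b=0
P0.a=0 P0.b=1
P0.a=1 P0.b=0
P0.a=1 P0.b=1

outcome vector order: (P0.a,P0.b)
|PSO outcomes| = 4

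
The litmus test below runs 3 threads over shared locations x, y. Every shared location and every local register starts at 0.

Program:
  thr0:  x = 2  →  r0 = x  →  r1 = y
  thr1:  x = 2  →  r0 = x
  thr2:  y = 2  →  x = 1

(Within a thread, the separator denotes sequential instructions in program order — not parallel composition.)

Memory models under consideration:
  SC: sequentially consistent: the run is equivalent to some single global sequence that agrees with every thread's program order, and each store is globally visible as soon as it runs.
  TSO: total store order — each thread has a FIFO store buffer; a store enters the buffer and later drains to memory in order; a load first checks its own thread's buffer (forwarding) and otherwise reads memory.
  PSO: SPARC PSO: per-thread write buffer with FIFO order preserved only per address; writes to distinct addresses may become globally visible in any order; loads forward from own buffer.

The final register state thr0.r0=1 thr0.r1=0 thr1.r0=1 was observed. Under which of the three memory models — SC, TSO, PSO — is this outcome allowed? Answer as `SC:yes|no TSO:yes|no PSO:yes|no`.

outcome vector order: (thr0.r0,thr0.r1,thr1.r0)
SC: 6 outcomes — {(1,2,1) (1,2,2) (2,0,1) (2,0,2) (2,2,1) (2,2,2)}
TSO: 6 outcomes — {(1,2,1) (1,2,2) (2,0,1) (2,0,2) (2,2,1) (2,2,2)}
PSO: 8 outcomes — {(1,0,1) (1,0,2) (1,2,1) (1,2,2) (2,0,1) (2,0,2) (2,2,1) (2,2,2)}
target (1,0,1) ∈ {PSO}

SC:no TSO:no PSO:yes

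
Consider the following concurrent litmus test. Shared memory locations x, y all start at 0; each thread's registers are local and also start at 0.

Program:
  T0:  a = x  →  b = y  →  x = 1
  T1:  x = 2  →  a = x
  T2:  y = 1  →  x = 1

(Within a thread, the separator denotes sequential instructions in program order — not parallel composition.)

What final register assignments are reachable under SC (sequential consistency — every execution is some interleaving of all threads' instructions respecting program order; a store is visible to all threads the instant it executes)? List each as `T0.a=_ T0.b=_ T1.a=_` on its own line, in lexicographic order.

T0.a=0 T0.b=0 T1.a=1
T0.a=0 T0.b=0 T1.a=2
T0.a=0 T0.b=1 T1.a=1
T0.a=0 T0.b=1 T1.a=2
T0.a=1 T0.b=1 T1.a=1
T0.a=1 T0.b=1 T1.a=2
T0.a=2 T0.b=0 T1.a=1
T0.a=2 T0.b=0 T1.a=2
T0.a=2 T0.b=1 T1.a=1
T0.a=2 T0.b=1 T1.a=2

outcome vector order: (T0.a,T0.b,T1.a)
|SC outcomes| = 10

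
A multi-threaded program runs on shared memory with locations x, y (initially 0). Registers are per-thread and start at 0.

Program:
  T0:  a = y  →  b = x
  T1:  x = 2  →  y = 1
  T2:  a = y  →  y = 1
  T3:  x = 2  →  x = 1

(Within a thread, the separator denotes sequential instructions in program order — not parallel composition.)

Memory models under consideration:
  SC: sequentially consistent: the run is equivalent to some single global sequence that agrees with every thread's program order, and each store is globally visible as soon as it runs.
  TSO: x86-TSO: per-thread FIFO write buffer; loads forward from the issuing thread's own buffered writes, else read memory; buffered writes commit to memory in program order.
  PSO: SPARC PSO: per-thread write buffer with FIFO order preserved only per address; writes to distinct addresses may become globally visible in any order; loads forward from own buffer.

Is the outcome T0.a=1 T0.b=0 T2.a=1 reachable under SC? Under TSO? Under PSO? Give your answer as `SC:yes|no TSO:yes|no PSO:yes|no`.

outcome vector order: (T0.a,T0.b,T2.a)
SC: 11 outcomes — {000, 001, 010, 011, 020, 021, 100, 110, 111, 120, 121}
TSO: 11 outcomes — {000, 001, 010, 011, 020, 021, 100, 110, 111, 120, 121}
PSO: 12 outcomes — {000, 001, 010, 011, 020, 021, 100, 101, 110, 111, 120, 121}
target 101 ∈ {PSO}

SC:no TSO:no PSO:yes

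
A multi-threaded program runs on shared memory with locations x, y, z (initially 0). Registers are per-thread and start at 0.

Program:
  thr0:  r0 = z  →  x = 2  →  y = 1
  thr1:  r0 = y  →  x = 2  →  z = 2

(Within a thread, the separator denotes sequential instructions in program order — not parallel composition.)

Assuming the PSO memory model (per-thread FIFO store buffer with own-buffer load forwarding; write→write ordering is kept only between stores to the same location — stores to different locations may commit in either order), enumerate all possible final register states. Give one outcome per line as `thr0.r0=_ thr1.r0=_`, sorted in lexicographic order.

outcome vector order: (thr0.r0,thr1.r0)
|PSO outcomes| = 3

thr0.r0=0 thr1.r0=0
thr0.r0=0 thr1.r0=1
thr0.r0=2 thr1.r0=0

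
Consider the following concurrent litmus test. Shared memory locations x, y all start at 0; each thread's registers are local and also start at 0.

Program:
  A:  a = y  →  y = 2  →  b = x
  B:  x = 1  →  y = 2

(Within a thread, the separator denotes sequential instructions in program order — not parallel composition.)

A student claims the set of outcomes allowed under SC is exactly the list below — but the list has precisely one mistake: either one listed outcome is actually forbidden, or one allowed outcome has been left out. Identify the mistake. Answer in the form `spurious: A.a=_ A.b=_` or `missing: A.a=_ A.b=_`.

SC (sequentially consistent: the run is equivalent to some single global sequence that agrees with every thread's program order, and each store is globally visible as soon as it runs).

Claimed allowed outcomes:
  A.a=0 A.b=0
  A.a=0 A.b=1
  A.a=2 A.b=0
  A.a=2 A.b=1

spurious: A.a=2 A.b=0

outcome vector order: (A.a,A.b)
under SC → <0 0> <0 1> <2 1>
claimed∖SC = {<2 0>}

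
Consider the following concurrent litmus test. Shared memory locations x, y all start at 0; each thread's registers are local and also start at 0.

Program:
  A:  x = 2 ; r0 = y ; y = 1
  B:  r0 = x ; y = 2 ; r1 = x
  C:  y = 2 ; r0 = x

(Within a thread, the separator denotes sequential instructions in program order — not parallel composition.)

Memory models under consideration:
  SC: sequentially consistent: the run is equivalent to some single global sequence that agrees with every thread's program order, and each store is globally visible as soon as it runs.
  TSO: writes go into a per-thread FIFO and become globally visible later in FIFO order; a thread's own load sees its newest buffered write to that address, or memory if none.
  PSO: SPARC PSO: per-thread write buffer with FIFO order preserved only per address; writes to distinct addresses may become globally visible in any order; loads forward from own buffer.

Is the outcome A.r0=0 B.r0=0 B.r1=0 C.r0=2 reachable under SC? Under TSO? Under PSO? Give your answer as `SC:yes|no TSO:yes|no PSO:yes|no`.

SC:no TSO:yes PSO:yes

outcome vector order: (A.r0,B.r0,B.r1,C.r0)
SC: 8 outcomes — {(0,0,2,2); (0,2,2,2); (2,0,0,0); (2,0,0,2); (2,0,2,0); (2,0,2,2); (2,2,2,0); (2,2,2,2)}
TSO: 12 outcomes — {(0,0,0,0); (0,0,0,2); (0,0,2,0); (0,0,2,2); (0,2,2,0); (0,2,2,2); (2,0,0,0); (2,0,0,2); (2,0,2,0); (2,0,2,2); (2,2,2,0); (2,2,2,2)}
PSO: 12 outcomes — {(0,0,0,0); (0,0,0,2); (0,0,2,0); (0,0,2,2); (0,2,2,0); (0,2,2,2); (2,0,0,0); (2,0,0,2); (2,0,2,0); (2,0,2,2); (2,2,2,0); (2,2,2,2)}
target (0,0,0,2) ∈ {TSO,PSO}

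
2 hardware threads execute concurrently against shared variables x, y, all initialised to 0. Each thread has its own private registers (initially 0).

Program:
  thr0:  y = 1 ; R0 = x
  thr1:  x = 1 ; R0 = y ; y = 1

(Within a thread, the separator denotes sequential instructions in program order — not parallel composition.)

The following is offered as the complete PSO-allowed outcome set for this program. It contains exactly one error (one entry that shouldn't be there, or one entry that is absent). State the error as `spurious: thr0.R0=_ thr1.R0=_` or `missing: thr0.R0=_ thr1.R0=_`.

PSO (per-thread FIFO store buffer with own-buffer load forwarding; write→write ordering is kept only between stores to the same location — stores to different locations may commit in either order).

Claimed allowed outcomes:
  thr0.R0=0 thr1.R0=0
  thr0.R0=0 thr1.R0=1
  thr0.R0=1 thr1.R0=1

outcome vector order: (thr0.R0,thr1.R0)
PSO (4): (0,0); (0,1); (1,0); (1,1)
PSO∖claimed = {(1,0)}

missing: thr0.R0=1 thr1.R0=0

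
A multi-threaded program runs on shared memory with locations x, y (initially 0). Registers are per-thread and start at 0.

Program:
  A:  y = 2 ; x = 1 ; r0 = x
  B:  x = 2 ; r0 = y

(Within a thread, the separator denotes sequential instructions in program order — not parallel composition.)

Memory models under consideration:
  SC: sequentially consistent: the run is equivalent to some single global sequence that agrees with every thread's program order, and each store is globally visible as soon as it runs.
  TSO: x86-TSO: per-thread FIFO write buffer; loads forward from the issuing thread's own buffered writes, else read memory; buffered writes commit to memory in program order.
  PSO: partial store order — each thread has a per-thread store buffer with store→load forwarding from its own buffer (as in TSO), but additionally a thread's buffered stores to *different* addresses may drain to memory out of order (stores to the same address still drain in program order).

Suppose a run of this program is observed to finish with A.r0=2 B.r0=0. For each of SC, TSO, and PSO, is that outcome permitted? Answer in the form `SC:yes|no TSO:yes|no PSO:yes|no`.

outcome vector order: (A.r0,B.r0)
under SC → 10; 12; 22
under TSO → 10; 12; 20; 22
under PSO → 10; 12; 20; 22
target 20 ∈ {TSO,PSO}

SC:no TSO:yes PSO:yes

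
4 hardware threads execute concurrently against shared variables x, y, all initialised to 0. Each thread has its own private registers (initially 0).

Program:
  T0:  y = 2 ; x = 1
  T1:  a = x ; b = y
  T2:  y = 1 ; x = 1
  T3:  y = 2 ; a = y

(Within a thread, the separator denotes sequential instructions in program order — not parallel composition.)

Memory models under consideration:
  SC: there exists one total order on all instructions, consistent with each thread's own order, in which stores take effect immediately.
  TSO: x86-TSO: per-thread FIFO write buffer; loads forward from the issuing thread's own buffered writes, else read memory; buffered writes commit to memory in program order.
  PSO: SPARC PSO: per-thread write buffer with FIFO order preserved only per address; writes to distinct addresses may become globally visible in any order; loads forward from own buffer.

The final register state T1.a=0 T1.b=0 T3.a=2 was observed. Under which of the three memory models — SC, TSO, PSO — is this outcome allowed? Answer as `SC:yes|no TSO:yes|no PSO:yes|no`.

SC:yes TSO:yes PSO:yes

outcome vector order: (T1.a,T1.b,T3.a)
SC (10): <0 0 1> <0 0 2> <0 1 1> <0 1 2> <0 2 1> <0 2 2> <1 1 1> <1 1 2> <1 2 1> <1 2 2>
TSO (10): <0 0 1> <0 0 2> <0 1 1> <0 1 2> <0 2 1> <0 2 2> <1 1 1> <1 1 2> <1 2 1> <1 2 2>
PSO (12): <0 0 1> <0 0 2> <0 1 1> <0 1 2> <0 2 1> <0 2 2> <1 0 1> <1 0 2> <1 1 1> <1 1 2> <1 2 1> <1 2 2>
target <0 0 2> ∈ {SC,TSO,PSO}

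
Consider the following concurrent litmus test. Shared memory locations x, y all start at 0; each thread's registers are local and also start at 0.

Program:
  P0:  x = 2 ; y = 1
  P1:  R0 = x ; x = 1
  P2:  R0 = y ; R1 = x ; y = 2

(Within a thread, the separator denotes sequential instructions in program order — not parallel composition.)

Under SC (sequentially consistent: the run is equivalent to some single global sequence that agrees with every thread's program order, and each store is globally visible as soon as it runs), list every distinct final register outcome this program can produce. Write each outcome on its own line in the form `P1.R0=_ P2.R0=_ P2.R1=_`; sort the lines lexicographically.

P1.R0=0 P2.R0=0 P2.R1=0
P1.R0=0 P2.R0=0 P2.R1=1
P1.R0=0 P2.R0=0 P2.R1=2
P1.R0=0 P2.R0=1 P2.R1=1
P1.R0=0 P2.R0=1 P2.R1=2
P1.R0=2 P2.R0=0 P2.R1=0
P1.R0=2 P2.R0=0 P2.R1=1
P1.R0=2 P2.R0=0 P2.R1=2
P1.R0=2 P2.R0=1 P2.R1=1
P1.R0=2 P2.R0=1 P2.R1=2

outcome vector order: (P1.R0,P2.R0,P2.R1)
|SC outcomes| = 10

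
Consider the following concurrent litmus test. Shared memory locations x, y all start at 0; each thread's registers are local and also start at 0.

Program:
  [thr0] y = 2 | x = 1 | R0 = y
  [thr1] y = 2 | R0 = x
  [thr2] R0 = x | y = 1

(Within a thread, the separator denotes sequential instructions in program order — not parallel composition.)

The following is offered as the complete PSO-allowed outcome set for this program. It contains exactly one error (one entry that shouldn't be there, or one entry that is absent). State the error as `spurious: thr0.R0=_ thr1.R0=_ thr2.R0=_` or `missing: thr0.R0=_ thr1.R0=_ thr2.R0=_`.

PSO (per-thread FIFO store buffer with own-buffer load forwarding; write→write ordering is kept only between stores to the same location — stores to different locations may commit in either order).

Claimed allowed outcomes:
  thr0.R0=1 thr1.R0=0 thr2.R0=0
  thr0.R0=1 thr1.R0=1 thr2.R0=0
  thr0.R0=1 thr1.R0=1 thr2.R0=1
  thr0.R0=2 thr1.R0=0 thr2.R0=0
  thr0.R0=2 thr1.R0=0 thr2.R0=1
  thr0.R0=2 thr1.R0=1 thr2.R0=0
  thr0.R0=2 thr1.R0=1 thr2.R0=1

outcome vector order: (thr0.R0,thr1.R0,thr2.R0)
PSO: 8 outcomes — {(1,0,0) (1,0,1) (1,1,0) (1,1,1) (2,0,0) (2,0,1) (2,1,0) (2,1,1)}
PSO∖claimed = {(1,0,1)}

missing: thr0.R0=1 thr1.R0=0 thr2.R0=1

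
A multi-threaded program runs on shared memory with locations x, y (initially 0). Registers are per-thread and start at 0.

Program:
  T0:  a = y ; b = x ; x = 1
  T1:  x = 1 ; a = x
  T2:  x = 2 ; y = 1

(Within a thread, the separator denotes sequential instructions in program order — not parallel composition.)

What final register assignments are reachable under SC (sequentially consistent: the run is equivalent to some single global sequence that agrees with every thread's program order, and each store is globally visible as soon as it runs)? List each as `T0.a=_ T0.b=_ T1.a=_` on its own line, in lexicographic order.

outcome vector order: (T0.a,T0.b,T1.a)
|SC outcomes| = 9

T0.a=0 T0.b=0 T1.a=1
T0.a=0 T0.b=0 T1.a=2
T0.a=0 T0.b=1 T1.a=1
T0.a=0 T0.b=1 T1.a=2
T0.a=0 T0.b=2 T1.a=1
T0.a=0 T0.b=2 T1.a=2
T0.a=1 T0.b=1 T1.a=1
T0.a=1 T0.b=2 T1.a=1
T0.a=1 T0.b=2 T1.a=2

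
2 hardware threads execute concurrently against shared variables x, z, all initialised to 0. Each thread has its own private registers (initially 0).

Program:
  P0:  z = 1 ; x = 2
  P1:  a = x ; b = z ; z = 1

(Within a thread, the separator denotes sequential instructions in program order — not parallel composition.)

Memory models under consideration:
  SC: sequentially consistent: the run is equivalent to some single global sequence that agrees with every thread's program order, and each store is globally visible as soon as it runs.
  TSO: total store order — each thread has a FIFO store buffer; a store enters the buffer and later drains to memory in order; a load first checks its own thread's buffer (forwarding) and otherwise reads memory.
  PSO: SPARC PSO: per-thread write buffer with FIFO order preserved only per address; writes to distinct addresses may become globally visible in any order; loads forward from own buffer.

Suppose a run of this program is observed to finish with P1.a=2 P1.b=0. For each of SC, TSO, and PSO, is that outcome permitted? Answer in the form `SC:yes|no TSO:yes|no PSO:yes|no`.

outcome vector order: (P1.a,P1.b)
SC: 3 outcomes — {(0,0), (0,1), (2,1)}
TSO: 3 outcomes — {(0,0), (0,1), (2,1)}
PSO: 4 outcomes — {(0,0), (0,1), (2,0), (2,1)}
target (2,0) ∈ {PSO}

SC:no TSO:no PSO:yes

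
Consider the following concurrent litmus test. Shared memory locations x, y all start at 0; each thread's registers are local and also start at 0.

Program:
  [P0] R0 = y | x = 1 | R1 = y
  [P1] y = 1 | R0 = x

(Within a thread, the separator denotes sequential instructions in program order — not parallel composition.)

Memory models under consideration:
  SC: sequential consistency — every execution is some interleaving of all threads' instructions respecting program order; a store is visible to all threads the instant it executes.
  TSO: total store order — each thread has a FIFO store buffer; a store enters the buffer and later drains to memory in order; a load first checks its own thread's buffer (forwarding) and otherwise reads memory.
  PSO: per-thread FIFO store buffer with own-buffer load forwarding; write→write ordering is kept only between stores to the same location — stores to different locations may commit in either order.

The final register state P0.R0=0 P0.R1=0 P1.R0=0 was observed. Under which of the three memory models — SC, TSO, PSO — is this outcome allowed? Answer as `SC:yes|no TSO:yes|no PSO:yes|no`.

SC:no TSO:yes PSO:yes

outcome vector order: (P0.R0,P0.R1,P1.R0)
under SC → (0,0,1); (0,1,0); (0,1,1); (1,1,0); (1,1,1)
under TSO → (0,0,0); (0,0,1); (0,1,0); (0,1,1); (1,1,0); (1,1,1)
under PSO → (0,0,0); (0,0,1); (0,1,0); (0,1,1); (1,1,0); (1,1,1)
target (0,0,0) ∈ {TSO,PSO}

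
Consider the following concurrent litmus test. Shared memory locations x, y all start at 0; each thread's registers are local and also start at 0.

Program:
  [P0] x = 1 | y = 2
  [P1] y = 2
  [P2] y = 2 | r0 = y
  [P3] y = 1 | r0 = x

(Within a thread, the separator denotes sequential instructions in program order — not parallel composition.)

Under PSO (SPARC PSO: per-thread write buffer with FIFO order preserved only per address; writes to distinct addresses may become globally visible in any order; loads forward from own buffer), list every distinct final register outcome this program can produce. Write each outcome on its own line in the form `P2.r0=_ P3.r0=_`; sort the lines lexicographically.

P2.r0=1 P3.r0=0
P2.r0=1 P3.r0=1
P2.r0=2 P3.r0=0
P2.r0=2 P3.r0=1

outcome vector order: (P2.r0,P3.r0)
|PSO outcomes| = 4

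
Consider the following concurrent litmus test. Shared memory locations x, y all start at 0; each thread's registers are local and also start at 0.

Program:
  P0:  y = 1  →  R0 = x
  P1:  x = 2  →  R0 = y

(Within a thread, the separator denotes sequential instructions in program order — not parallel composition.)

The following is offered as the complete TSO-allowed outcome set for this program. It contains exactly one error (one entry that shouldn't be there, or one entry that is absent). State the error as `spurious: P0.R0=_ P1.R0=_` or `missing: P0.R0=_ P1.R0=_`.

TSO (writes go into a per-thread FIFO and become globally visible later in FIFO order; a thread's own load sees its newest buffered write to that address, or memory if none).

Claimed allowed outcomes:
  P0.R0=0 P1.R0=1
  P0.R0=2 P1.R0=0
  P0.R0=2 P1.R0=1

outcome vector order: (P0.R0,P1.R0)
TSO (4): (0,0); (0,1); (2,0); (2,1)
TSO∖claimed = {(0,0)}

missing: P0.R0=0 P1.R0=0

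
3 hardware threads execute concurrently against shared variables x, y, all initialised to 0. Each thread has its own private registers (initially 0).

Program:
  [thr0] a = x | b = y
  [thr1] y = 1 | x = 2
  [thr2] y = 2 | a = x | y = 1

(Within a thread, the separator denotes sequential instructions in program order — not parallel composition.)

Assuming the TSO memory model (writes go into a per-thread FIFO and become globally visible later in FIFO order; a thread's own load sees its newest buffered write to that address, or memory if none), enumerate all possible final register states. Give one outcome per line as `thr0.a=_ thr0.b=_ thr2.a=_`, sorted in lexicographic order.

outcome vector order: (thr0.a,thr0.b,thr2.a)
|TSO outcomes| = 10

thr0.a=0 thr0.b=0 thr2.a=0
thr0.a=0 thr0.b=0 thr2.a=2
thr0.a=0 thr0.b=1 thr2.a=0
thr0.a=0 thr0.b=1 thr2.a=2
thr0.a=0 thr0.b=2 thr2.a=0
thr0.a=0 thr0.b=2 thr2.a=2
thr0.a=2 thr0.b=1 thr2.a=0
thr0.a=2 thr0.b=1 thr2.a=2
thr0.a=2 thr0.b=2 thr2.a=0
thr0.a=2 thr0.b=2 thr2.a=2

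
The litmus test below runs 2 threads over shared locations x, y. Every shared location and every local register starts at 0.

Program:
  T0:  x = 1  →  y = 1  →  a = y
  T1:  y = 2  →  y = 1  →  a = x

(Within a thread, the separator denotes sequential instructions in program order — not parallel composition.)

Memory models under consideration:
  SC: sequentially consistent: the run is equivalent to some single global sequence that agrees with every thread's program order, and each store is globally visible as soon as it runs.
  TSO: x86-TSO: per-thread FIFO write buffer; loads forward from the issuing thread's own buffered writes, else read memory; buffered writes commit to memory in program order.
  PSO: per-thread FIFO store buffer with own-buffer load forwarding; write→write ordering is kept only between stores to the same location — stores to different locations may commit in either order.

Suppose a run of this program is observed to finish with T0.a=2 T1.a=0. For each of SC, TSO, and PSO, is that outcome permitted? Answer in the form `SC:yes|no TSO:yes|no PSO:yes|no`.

SC:no TSO:yes PSO:yes

outcome vector order: (T0.a,T1.a)
under SC → 1/0, 1/1, 2/1
under TSO → 1/0, 1/1, 2/0, 2/1
under PSO → 1/0, 1/1, 2/0, 2/1
target 2/0 ∈ {TSO,PSO}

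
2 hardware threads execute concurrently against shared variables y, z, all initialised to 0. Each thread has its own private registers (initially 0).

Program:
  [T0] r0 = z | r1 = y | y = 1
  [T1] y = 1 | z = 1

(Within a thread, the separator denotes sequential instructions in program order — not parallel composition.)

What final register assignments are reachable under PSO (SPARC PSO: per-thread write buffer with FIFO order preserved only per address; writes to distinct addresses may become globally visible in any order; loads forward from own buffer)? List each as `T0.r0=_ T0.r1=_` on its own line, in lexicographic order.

outcome vector order: (T0.r0,T0.r1)
|PSO outcomes| = 4

T0.r0=0 T0.r1=0
T0.r0=0 T0.r1=1
T0.r0=1 T0.r1=0
T0.r0=1 T0.r1=1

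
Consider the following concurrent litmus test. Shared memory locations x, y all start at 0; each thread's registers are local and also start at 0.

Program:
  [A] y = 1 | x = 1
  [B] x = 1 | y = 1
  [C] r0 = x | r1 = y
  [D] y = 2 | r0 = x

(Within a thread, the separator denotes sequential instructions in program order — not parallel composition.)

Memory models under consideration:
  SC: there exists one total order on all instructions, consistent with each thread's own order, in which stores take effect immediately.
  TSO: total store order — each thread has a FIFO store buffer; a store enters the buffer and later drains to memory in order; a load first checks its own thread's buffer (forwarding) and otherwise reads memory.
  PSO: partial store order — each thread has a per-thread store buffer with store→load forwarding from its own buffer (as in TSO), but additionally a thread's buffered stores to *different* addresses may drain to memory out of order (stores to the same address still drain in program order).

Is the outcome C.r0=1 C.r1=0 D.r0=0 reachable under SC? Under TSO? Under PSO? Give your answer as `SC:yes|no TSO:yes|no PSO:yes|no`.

outcome vector order: (C.r0,C.r1,D.r0)
SC (11): 000, 001, 010, 011, 020, 021, 101, 110, 111, 120, 121
TSO (12): 000, 001, 010, 011, 020, 021, 100, 101, 110, 111, 120, 121
PSO (12): 000, 001, 010, 011, 020, 021, 100, 101, 110, 111, 120, 121
target 100 ∈ {TSO,PSO}

SC:no TSO:yes PSO:yes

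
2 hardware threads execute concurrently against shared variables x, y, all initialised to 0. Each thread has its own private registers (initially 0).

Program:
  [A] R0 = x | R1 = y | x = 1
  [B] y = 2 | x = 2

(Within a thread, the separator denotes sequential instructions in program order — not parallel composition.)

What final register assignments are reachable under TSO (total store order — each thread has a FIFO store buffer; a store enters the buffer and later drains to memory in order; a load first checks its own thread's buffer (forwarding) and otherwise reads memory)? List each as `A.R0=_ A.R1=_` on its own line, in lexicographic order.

A.R0=0 A.R1=0
A.R0=0 A.R1=2
A.R0=2 A.R1=2

outcome vector order: (A.R0,A.R1)
|TSO outcomes| = 3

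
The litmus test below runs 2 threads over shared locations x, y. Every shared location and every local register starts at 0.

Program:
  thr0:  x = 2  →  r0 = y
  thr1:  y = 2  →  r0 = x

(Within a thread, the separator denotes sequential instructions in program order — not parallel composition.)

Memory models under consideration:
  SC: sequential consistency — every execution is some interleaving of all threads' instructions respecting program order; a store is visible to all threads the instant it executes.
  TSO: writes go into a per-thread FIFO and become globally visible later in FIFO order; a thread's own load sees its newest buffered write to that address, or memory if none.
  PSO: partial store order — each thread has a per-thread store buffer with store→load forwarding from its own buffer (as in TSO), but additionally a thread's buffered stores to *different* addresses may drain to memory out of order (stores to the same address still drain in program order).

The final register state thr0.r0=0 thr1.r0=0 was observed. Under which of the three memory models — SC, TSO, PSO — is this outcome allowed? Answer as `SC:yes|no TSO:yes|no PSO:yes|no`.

outcome vector order: (thr0.r0,thr1.r0)
[SC] allowed = {<0 2>; <2 0>; <2 2>}
[TSO] allowed = {<0 0>; <0 2>; <2 0>; <2 2>}
[PSO] allowed = {<0 0>; <0 2>; <2 0>; <2 2>}
target <0 0> ∈ {TSO,PSO}

SC:no TSO:yes PSO:yes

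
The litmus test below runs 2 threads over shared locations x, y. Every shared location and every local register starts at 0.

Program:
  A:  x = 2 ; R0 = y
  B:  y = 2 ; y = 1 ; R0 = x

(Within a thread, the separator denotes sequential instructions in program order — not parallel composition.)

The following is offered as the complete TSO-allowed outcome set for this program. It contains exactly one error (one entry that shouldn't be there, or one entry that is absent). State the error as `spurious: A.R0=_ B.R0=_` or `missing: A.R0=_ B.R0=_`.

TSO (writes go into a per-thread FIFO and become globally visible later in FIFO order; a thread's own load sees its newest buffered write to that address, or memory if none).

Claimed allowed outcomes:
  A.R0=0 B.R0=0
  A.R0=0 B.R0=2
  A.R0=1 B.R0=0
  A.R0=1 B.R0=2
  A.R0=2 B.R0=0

missing: A.R0=2 B.R0=2

outcome vector order: (A.R0,B.R0)
[TSO] allowed = {(0,0) (0,2) (1,0) (1,2) (2,0) (2,2)}
TSO∖claimed = {(2,2)}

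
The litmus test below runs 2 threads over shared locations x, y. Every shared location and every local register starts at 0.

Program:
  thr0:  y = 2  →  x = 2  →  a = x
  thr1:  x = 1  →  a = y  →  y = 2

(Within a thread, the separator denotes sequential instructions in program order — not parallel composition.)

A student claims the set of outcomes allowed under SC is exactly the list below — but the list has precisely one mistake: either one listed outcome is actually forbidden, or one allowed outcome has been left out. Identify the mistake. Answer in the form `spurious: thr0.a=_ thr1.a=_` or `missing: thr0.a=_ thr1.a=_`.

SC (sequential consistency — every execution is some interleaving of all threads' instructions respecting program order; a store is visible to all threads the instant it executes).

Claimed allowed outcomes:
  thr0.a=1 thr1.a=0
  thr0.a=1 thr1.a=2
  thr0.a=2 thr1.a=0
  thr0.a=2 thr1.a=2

outcome vector order: (thr0.a,thr1.a)
[SC] allowed = {1/2, 2/0, 2/2}
claimed∖SC = {1/0}

spurious: thr0.a=1 thr1.a=0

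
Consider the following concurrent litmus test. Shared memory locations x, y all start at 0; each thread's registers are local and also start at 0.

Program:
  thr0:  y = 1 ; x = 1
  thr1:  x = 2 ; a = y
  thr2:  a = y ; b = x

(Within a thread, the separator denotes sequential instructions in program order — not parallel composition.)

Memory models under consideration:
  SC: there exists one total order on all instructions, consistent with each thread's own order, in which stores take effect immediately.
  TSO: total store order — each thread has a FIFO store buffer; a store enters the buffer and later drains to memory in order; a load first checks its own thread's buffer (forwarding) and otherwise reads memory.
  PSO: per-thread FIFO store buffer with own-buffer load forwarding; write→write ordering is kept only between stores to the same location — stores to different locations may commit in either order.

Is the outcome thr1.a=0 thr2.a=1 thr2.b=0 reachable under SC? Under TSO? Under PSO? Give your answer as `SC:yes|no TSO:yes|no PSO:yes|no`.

SC:no TSO:yes PSO:yes

outcome vector order: (thr1.a,thr2.a,thr2.b)
SC (11): 000, 001, 002, 011, 012, 100, 101, 102, 110, 111, 112
TSO (12): 000, 001, 002, 010, 011, 012, 100, 101, 102, 110, 111, 112
PSO (12): 000, 001, 002, 010, 011, 012, 100, 101, 102, 110, 111, 112
target 010 ∈ {TSO,PSO}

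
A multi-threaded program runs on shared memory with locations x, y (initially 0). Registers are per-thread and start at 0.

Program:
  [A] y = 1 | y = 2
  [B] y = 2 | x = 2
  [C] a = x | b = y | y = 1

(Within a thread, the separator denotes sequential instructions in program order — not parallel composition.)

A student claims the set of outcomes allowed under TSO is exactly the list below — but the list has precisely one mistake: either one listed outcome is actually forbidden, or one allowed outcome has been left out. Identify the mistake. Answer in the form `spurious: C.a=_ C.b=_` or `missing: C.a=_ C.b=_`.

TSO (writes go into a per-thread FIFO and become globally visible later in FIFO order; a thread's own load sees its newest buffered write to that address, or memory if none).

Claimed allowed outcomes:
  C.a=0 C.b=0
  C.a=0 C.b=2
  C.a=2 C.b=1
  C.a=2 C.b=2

missing: C.a=0 C.b=1

outcome vector order: (C.a,C.b)
[TSO] allowed = {<0 0> <0 1> <0 2> <2 1> <2 2>}
TSO∖claimed = {<0 1>}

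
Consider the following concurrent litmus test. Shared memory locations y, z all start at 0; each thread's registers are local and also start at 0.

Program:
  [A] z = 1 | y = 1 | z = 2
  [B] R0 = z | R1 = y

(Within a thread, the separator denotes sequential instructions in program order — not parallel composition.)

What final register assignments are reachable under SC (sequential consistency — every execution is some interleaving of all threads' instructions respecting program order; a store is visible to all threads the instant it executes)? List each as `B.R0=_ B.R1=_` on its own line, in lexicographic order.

B.R0=0 B.R1=0
B.R0=0 B.R1=1
B.R0=1 B.R1=0
B.R0=1 B.R1=1
B.R0=2 B.R1=1

outcome vector order: (B.R0,B.R1)
|SC outcomes| = 5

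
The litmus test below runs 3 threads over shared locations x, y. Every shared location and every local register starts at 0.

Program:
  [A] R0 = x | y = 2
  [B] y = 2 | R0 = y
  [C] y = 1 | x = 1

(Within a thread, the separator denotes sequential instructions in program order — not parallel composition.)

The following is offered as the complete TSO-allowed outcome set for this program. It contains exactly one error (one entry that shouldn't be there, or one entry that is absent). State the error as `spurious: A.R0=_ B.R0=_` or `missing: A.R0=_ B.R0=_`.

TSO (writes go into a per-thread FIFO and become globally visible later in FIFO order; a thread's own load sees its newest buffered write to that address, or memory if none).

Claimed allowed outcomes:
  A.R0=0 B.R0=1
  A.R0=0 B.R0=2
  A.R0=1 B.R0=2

outcome vector order: (A.R0,B.R0)
under TSO → <0 1> <0 2> <1 1> <1 2>
TSO∖claimed = {<1 1>}

missing: A.R0=1 B.R0=1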